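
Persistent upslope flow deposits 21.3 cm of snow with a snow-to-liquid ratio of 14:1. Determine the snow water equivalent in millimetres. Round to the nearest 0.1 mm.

SWE ≈ 15.2 mm

SWE = snow depth / ratio = 21.3 cm / 14 = 1.521 cm = 15.2 mm.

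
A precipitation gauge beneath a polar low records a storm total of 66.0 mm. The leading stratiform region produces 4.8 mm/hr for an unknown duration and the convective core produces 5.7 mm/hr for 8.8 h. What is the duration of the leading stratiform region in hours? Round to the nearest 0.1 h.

duration ≈ 3.3 h

Known phases: 5.7 × 8.8 = 50.16 mm.
Remaining depth = 66.0 − 50.16 = 15.84 mm.
Duration = 15.84 / 4.8 = 3.3 h.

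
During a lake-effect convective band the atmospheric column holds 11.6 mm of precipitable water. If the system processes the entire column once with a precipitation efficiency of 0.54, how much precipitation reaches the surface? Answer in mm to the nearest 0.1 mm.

precipitation ≈ 6.3 mm

Precipitation = ε × PW = 0.54 × 11.6 = 6.3 mm.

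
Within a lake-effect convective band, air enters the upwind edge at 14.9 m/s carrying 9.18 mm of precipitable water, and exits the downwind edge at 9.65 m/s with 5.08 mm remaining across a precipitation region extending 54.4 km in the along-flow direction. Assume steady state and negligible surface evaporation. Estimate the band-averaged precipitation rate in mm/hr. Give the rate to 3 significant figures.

R ≈ 5.81 mm/hr

Column moisture flux per unit crosswind length is F = V × PW.
Inflow: F_in = 14.9 × 9.18 = 136.782 mm·m/s
Outflow: F_out = 9.65 × 5.08 = 49.022 mm·m/s
Steady-state rate R = (F_in − F_out)/L = (136.782 − 49.022) / 54400 m = 1.613e-03 mm/s.
R = 1.613e-03 × 3600 = 5.81 mm/hr.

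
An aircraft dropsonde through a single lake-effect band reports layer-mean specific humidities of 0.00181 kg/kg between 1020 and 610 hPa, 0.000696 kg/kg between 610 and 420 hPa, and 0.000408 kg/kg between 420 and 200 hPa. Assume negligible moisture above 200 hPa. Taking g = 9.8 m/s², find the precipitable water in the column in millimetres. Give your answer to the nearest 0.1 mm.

PW ≈ 9.8 mm

Precipitable water is the column-integrated vapour mass per unit area: PW = (1/g) Σ q̄ Δp, with q in kg/kg and Δp in Pa (1 kg/m² of water = 1 mm).
Layer 1020–610 hPa: Δp = 410 hPa = 41000 Pa, q̄ = 0.00181 kg/kg → 0.00181 × 41000 / 9.8 = 7.57 mm
Layer 610–420 hPa: Δp = 190 hPa = 19000 Pa, q̄ = 0.000696 kg/kg → 0.000696 × 19000 / 9.8 = 1.35 mm
Layer 420–200 hPa: Δp = 220 hPa = 22000 Pa, q̄ = 0.000408 kg/kg → 0.000408 × 22000 / 9.8 = 0.92 mm
PW = 7.57 + 1.35 + 0.92 = 9.84 ≈ 9.8 mm.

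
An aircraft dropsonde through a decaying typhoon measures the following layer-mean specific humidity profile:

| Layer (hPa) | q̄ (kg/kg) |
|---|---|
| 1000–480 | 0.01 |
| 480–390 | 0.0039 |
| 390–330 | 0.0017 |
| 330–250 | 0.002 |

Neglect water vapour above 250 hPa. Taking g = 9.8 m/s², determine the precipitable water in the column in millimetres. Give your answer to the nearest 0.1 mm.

Precipitable water is the column-integrated vapour mass per unit area: PW = (1/g) Σ q̄ Δp, with q in kg/kg and Δp in Pa (1 kg/m² of water = 1 mm).
Layer 1000–480 hPa: Δp = 520 hPa = 52000 Pa, q̄ = 0.01 kg/kg → 0.01 × 52000 / 9.8 = 53.06 mm
Layer 480–390 hPa: Δp = 90 hPa = 9000 Pa, q̄ = 0.0039 kg/kg → 0.0039 × 9000 / 9.8 = 3.58 mm
Layer 390–330 hPa: Δp = 60 hPa = 6000 Pa, q̄ = 0.0017 kg/kg → 0.0017 × 6000 / 9.8 = 1.04 mm
Layer 330–250 hPa: Δp = 80 hPa = 8000 Pa, q̄ = 0.002 kg/kg → 0.002 × 8000 / 9.8 = 1.63 mm
PW = 53.06 + 3.58 + 1.04 + 1.63 = 59.31 ≈ 59.3 mm.

PW ≈ 59.3 mm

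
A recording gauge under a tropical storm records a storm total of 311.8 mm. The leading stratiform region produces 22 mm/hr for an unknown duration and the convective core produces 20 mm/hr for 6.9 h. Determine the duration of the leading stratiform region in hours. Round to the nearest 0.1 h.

duration ≈ 7.9 h

Known phases: 20 × 6.9 = 138 mm.
Remaining depth = 311.8 − 138 = 173.8 mm.
Duration = 173.8 / 22 = 7.9 h.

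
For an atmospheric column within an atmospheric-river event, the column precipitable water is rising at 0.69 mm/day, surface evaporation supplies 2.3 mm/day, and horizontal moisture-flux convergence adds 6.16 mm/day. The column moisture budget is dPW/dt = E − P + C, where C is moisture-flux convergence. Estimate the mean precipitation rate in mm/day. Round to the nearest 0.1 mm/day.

dPW/dt = +0.69 mm/day.
P = E + C − dPW/dt = 2.3 + (6.16) − (+0.69) = 7.8 mm/day.

P ≈ 7.8 mm/day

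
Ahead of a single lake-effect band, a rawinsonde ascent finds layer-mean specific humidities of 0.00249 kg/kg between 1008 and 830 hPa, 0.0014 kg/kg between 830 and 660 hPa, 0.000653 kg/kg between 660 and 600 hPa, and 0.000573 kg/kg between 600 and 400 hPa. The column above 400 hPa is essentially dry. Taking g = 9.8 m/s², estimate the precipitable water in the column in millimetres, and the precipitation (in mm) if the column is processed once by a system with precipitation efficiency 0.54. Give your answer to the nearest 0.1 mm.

PW ≈ 8.5 mm; precipitation ≈ 4.6 mm

Precipitable water is the column-integrated vapour mass per unit area: PW = (1/g) Σ q̄ Δp, with q in kg/kg and Δp in Pa (1 kg/m² of water = 1 mm).
Layer 1008–830 hPa: Δp = 178 hPa = 17800 Pa, q̄ = 0.00249 kg/kg → 0.00249 × 17800 / 9.8 = 4.52 mm
Layer 830–660 hPa: Δp = 170 hPa = 17000 Pa, q̄ = 0.0014 kg/kg → 0.0014 × 17000 / 9.8 = 2.43 mm
Layer 660–600 hPa: Δp = 60 hPa = 6000 Pa, q̄ = 0.000653 kg/kg → 0.000653 × 6000 / 9.8 = 0.40 mm
Layer 600–400 hPa: Δp = 200 hPa = 20000 Pa, q̄ = 0.000573 kg/kg → 0.000573 × 20000 / 9.8 = 1.17 mm
PW = 4.52 + 2.43 + 0.40 + 1.17 = 8.52 ≈ 8.5 mm.
Precipitation = ε × PW = 0.54 × 8.5 = 4.6 mm.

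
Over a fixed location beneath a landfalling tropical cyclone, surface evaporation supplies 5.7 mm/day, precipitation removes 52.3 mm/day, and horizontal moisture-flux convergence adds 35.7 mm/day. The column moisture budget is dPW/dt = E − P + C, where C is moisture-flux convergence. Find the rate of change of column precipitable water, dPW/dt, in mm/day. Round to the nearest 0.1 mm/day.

dPW/dt ≈ -10.9 mm/day

dPW/dt = E − P + C = 5.7 − 52.3 + (35.7) = -10.9 mm/day.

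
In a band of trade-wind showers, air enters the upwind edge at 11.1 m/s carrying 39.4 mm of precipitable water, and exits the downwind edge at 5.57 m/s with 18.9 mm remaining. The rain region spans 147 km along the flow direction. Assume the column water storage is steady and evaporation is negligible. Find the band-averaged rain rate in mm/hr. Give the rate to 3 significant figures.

Column moisture flux per unit crosswind length is F = V × PW.
Inflow: F_in = 11.1 × 39.4 = 437.34 mm·m/s
Outflow: F_out = 5.57 × 18.9 = 105.273 mm·m/s
Steady-state rate R = (F_in − F_out)/L = (437.34 − 105.273) / 147000 m = 2.259e-03 mm/s.
R = 2.259e-03 × 3600 = 8.13 mm/hr.

R ≈ 8.13 mm/hr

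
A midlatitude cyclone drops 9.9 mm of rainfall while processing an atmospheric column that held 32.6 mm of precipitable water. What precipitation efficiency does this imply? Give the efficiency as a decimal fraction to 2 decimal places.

ε ≈ 0.30

ε = rainfall / PW = 9.9 / 32.6 = 0.30.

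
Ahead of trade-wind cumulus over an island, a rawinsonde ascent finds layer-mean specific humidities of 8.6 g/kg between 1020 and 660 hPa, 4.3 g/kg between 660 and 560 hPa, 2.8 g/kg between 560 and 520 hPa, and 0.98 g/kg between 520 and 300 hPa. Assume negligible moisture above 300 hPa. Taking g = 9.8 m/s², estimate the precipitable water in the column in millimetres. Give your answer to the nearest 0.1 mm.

Precipitable water is the column-integrated vapour mass per unit area: PW = (1/g) Σ q̄ Δp, with q in kg/kg and Δp in Pa (1 kg/m² of water = 1 mm).
Layer 1020–660 hPa: Δp = 360 hPa = 36000 Pa, q̄ = 0.0086 kg/kg → 0.0086 × 36000 / 9.8 = 31.59 mm
Layer 660–560 hPa: Δp = 100 hPa = 10000 Pa, q̄ = 0.0043 kg/kg → 0.0043 × 10000 / 9.8 = 4.39 mm
Layer 560–520 hPa: Δp = 40 hPa = 4000 Pa, q̄ = 0.0028 kg/kg → 0.0028 × 4000 / 9.8 = 1.14 mm
Layer 520–300 hPa: Δp = 220 hPa = 22000 Pa, q̄ = 0.00098 kg/kg → 0.00098 × 22000 / 9.8 = 2.20 mm
PW = 31.59 + 4.39 + 1.14 + 2.20 = 39.32 ≈ 39.3 mm.

PW ≈ 39.3 mm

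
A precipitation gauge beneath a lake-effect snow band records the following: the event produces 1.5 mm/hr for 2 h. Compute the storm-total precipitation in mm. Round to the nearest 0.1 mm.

Total = Σ Rᵢ Δtᵢ = 1.5 × 2
      = 3 = 3.0 mm.

total ≈ 3.0 mm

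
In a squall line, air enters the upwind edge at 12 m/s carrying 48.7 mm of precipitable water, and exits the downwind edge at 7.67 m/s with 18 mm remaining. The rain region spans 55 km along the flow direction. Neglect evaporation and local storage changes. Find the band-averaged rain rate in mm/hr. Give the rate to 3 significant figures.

Column moisture flux per unit crosswind length is F = V × PW.
Inflow: F_in = 12 × 48.7 = 584.4 mm·m/s
Outflow: F_out = 7.67 × 18 = 138.06 mm·m/s
Steady-state rate R = (F_in − F_out)/L = (584.4 − 138.06) / 55000 m = 8.115e-03 mm/s.
R = 8.115e-03 × 3600 = 29.2 mm/hr.

R ≈ 29.2 mm/hr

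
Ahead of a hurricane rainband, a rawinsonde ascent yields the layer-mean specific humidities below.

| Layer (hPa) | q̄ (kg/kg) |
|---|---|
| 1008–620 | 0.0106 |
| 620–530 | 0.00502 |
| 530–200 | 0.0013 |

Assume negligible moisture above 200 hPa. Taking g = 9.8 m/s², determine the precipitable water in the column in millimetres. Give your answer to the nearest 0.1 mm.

Precipitable water is the column-integrated vapour mass per unit area: PW = (1/g) Σ q̄ Δp, with q in kg/kg and Δp in Pa (1 kg/m² of water = 1 mm).
Layer 1008–620 hPa: Δp = 388 hPa = 38800 Pa, q̄ = 0.0106 kg/kg → 0.0106 × 38800 / 9.8 = 41.97 mm
Layer 620–530 hPa: Δp = 90 hPa = 9000 Pa, q̄ = 0.00502 kg/kg → 0.00502 × 9000 / 9.8 = 4.61 mm
Layer 530–200 hPa: Δp = 330 hPa = 33000 Pa, q̄ = 0.0013 kg/kg → 0.0013 × 33000 / 9.8 = 4.38 mm
PW = 41.97 + 4.61 + 4.38 = 50.96 ≈ 51.0 mm.

PW ≈ 51.0 mm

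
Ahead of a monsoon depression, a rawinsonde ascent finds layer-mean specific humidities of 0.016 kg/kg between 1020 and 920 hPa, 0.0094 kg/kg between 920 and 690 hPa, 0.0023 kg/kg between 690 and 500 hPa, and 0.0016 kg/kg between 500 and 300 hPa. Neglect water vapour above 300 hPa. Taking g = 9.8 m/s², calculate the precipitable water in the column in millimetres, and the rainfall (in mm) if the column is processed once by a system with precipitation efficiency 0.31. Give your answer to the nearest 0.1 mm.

Precipitable water is the column-integrated vapour mass per unit area: PW = (1/g) Σ q̄ Δp, with q in kg/kg and Δp in Pa (1 kg/m² of water = 1 mm).
Layer 1020–920 hPa: Δp = 100 hPa = 10000 Pa, q̄ = 0.016 kg/kg → 0.016 × 10000 / 9.8 = 16.33 mm
Layer 920–690 hPa: Δp = 230 hPa = 23000 Pa, q̄ = 0.0094 kg/kg → 0.0094 × 23000 / 9.8 = 22.06 mm
Layer 690–500 hPa: Δp = 190 hPa = 19000 Pa, q̄ = 0.0023 kg/kg → 0.0023 × 19000 / 9.8 = 4.46 mm
Layer 500–300 hPa: Δp = 200 hPa = 20000 Pa, q̄ = 0.0016 kg/kg → 0.0016 × 20000 / 9.8 = 3.27 mm
PW = 16.33 + 22.06 + 4.46 + 3.27 = 46.12 ≈ 46.1 mm.
Rainfall = ε × PW = 0.31 × 46.1 = 14.3 mm.

PW ≈ 46.1 mm; rainfall ≈ 14.3 mm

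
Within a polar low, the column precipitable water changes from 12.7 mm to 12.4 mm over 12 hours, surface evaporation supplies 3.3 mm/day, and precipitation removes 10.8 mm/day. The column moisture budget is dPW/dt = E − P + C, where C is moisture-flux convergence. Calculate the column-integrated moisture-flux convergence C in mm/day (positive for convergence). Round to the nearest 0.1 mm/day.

C ≈ 6.9 mm/day

dPW/dt = (12.4 − 12.7) mm / (12/24 day) = -0.600 mm/day.
C = dPW/dt − E + P = (-0.600) − 3.3 + 10.8 = 6.9 mm/day.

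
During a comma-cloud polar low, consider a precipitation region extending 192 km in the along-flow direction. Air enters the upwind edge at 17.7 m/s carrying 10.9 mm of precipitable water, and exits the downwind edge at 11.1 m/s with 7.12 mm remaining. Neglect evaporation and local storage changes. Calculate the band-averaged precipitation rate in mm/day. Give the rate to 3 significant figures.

Column moisture flux per unit crosswind length is F = V × PW.
Inflow: F_in = 17.7 × 10.9 = 192.93 mm·m/s
Outflow: F_out = 11.1 × 7.12 = 79.032 mm·m/s
Steady-state rate R = (F_in − F_out)/L = (192.93 − 79.032) / 192000 m = 5.932e-04 mm/s.
R = 5.932e-04 × 3600 × 24 = 51.3 mm/day.

R ≈ 51.3 mm/day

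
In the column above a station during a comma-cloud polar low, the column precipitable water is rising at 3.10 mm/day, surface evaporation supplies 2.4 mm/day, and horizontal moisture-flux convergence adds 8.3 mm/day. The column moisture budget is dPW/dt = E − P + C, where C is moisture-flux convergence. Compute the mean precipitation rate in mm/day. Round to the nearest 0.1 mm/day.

P ≈ 7.6 mm/day

dPW/dt = +3.10 mm/day.
P = E + C − dPW/dt = 2.4 + (8.3) − (+3.10) = 7.6 mm/day.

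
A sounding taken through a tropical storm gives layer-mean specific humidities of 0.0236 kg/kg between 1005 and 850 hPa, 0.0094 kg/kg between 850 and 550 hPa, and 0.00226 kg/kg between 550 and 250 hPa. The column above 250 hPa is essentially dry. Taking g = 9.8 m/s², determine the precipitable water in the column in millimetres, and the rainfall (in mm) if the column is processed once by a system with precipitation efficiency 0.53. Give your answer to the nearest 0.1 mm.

PW ≈ 73.0 mm; rainfall ≈ 38.7 mm

Precipitable water is the column-integrated vapour mass per unit area: PW = (1/g) Σ q̄ Δp, with q in kg/kg and Δp in Pa (1 kg/m² of water = 1 mm).
Layer 1005–850 hPa: Δp = 155 hPa = 15500 Pa, q̄ = 0.0236 kg/kg → 0.0236 × 15500 / 9.8 = 37.33 mm
Layer 850–550 hPa: Δp = 300 hPa = 30000 Pa, q̄ = 0.0094 kg/kg → 0.0094 × 30000 / 9.8 = 28.78 mm
Layer 550–250 hPa: Δp = 300 hPa = 30000 Pa, q̄ = 0.00226 kg/kg → 0.00226 × 30000 / 9.8 = 6.92 mm
PW = 37.33 + 28.78 + 6.92 = 73.03 ≈ 73.0 mm.
Rainfall = ε × PW = 0.53 × 73.0 = 38.7 mm.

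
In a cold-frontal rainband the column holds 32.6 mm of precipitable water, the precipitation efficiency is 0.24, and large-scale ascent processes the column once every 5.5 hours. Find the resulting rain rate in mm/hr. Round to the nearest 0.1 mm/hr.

R ≈ 1.4 mm/hr

Each overturning extracts ε × PW = 0.24 × 32.6 = 7.824 mm.
Rate = ε·PW / τ = 7.824 / 5.5 h = 1.4 mm/hr.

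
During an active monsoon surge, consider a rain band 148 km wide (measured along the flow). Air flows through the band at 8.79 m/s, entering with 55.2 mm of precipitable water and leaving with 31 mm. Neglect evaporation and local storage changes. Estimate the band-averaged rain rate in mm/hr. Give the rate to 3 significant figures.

Column moisture flux per unit crosswind length is F = V × PW.
Inflow: F_in = 8.79 × 55.2 = 485.208 mm·m/s
Outflow: F_out = 8.79 × 31 = 272.49 mm·m/s
Steady-state rate R = (F_in − F_out)/L = (485.208 − 272.49) / 148000 m = 1.437e-03 mm/s.
R = 1.437e-03 × 3600 = 5.17 mm/hr.

R ≈ 5.17 mm/hr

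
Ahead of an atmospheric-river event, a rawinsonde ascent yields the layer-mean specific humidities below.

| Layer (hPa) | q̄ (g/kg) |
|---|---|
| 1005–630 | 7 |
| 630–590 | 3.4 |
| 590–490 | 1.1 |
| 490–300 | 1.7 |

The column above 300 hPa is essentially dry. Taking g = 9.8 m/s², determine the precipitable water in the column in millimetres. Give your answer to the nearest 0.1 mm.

Precipitable water is the column-integrated vapour mass per unit area: PW = (1/g) Σ q̄ Δp, with q in kg/kg and Δp in Pa (1 kg/m² of water = 1 mm).
Layer 1005–630 hPa: Δp = 375 hPa = 37500 Pa, q̄ = 0.007 kg/kg → 0.007 × 37500 / 9.8 = 26.79 mm
Layer 630–590 hPa: Δp = 40 hPa = 4000 Pa, q̄ = 0.0034 kg/kg → 0.0034 × 4000 / 9.8 = 1.39 mm
Layer 590–490 hPa: Δp = 100 hPa = 10000 Pa, q̄ = 0.0011 kg/kg → 0.0011 × 10000 / 9.8 = 1.12 mm
Layer 490–300 hPa: Δp = 190 hPa = 19000 Pa, q̄ = 0.0017 kg/kg → 0.0017 × 19000 / 9.8 = 3.30 mm
PW = 26.79 + 1.39 + 1.12 + 3.30 = 32.60 ≈ 32.6 mm.

PW ≈ 32.6 mm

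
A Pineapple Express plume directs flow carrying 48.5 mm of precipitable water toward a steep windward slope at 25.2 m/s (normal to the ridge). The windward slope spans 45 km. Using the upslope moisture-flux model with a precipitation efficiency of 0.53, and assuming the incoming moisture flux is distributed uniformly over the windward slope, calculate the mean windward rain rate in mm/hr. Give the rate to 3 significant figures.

Incoming column moisture flux per unit ridge length: F = V × PW = 25.2 × 48.5 = 1222.2 mm·m/s.
Spread over the 45 km slope with efficiency ε = 0.53: R = ε·F/W = 0.53 × 1222.2 / 45000 m = 1.439e-02 mm/s.
R = 1.439e-02 × 3600 = 51.8 mm/hr.

R ≈ 51.8 mm/hr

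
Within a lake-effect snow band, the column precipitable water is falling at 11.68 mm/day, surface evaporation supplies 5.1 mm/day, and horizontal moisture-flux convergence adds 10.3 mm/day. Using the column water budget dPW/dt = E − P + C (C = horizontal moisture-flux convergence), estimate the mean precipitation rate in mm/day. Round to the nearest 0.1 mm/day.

P ≈ 27.1 mm/day

dPW/dt = -11.68 mm/day.
P = E + C − dPW/dt = 5.1 + (10.3) − (-11.68) = 27.1 mm/day.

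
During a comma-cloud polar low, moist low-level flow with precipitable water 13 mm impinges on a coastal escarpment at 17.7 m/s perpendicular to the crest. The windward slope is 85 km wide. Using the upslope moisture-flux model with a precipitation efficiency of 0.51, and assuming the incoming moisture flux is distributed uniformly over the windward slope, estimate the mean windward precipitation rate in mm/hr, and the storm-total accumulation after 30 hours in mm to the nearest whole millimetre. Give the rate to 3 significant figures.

Incoming column moisture flux per unit ridge length: F = V × PW = 17.7 × 13 = 230.1 mm·m/s.
Spread over the 85 km slope with efficiency ε = 0.51: R = ε·F/W = 0.51 × 230.1 / 85000 m = 1.381e-03 mm/s.
R = 1.381e-03 × 3600 = 4.97 mm/hr.
Over 30 h: total = 4.97 × 30 = 149.1 ≈ 149 mm.

R ≈ 4.97 mm/hr; total ≈ 149 mm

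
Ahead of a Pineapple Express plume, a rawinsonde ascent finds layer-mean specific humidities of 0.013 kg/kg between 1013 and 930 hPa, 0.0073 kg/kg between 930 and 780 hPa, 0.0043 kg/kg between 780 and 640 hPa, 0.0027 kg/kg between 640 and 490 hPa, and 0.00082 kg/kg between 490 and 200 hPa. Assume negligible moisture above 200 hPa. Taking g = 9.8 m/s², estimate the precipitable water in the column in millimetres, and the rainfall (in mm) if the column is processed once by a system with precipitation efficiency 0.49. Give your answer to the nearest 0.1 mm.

Precipitable water is the column-integrated vapour mass per unit area: PW = (1/g) Σ q̄ Δp, with q in kg/kg and Δp in Pa (1 kg/m² of water = 1 mm).
Layer 1013–930 hPa: Δp = 83 hPa = 8300 Pa, q̄ = 0.013 kg/kg → 0.013 × 8300 / 9.8 = 11.01 mm
Layer 930–780 hPa: Δp = 150 hPa = 15000 Pa, q̄ = 0.0073 kg/kg → 0.0073 × 15000 / 9.8 = 11.17 mm
Layer 780–640 hPa: Δp = 140 hPa = 14000 Pa, q̄ = 0.0043 kg/kg → 0.0043 × 14000 / 9.8 = 6.14 mm
Layer 640–490 hPa: Δp = 150 hPa = 15000 Pa, q̄ = 0.0027 kg/kg → 0.0027 × 15000 / 9.8 = 4.13 mm
Layer 490–200 hPa: Δp = 290 hPa = 29000 Pa, q̄ = 0.00082 kg/kg → 0.00082 × 29000 / 9.8 = 2.43 mm
PW = 11.01 + 11.17 + 6.14 + 4.13 + 2.43 = 34.88 ≈ 34.9 mm.
Rainfall = ε × PW = 0.49 × 34.9 = 17.1 mm.

PW ≈ 34.9 mm; rainfall ≈ 17.1 mm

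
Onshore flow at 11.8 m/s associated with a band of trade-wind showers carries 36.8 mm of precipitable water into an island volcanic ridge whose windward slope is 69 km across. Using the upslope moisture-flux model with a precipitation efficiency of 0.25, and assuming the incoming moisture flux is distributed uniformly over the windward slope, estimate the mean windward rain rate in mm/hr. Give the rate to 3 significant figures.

R ≈ 5.66 mm/hr

Incoming column moisture flux per unit ridge length: F = V × PW = 11.8 × 36.8 = 434.24 mm·m/s.
Spread over the 69 km slope with efficiency ε = 0.25: R = ε·F/W = 0.25 × 434.24 / 69000 m = 1.573e-03 mm/s.
R = 1.573e-03 × 3600 = 5.66 mm/hr.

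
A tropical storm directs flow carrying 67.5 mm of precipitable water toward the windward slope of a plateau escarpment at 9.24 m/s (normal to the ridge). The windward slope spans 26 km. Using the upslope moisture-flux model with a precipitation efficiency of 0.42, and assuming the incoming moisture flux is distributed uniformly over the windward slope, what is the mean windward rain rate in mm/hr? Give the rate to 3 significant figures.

Incoming column moisture flux per unit ridge length: F = V × PW = 9.24 × 67.5 = 623.7 mm·m/s.
Spread over the 26 km slope with efficiency ε = 0.42: R = ε·F/W = 0.42 × 623.7 / 26000 m = 1.008e-02 mm/s.
R = 1.008e-02 × 3600 = 36.3 mm/hr.

R ≈ 36.3 mm/hr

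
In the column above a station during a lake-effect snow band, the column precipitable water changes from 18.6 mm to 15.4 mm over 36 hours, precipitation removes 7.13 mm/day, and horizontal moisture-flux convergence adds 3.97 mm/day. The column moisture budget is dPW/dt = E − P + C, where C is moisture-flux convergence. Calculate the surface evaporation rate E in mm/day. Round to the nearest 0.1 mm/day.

E ≈ 1.0 mm/day

dPW/dt = (15.4 − 18.6) mm / (36/24 day) = -2.133 mm/day.
E = dPW/dt + P − C = (-2.133) + 7.13 − (3.97) = 1.0 mm/day.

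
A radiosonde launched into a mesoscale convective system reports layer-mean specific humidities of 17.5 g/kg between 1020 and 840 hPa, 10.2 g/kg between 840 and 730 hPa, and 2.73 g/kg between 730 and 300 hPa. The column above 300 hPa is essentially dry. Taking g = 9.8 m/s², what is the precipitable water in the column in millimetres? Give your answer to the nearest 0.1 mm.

Precipitable water is the column-integrated vapour mass per unit area: PW = (1/g) Σ q̄ Δp, with q in kg/kg and Δp in Pa (1 kg/m² of water = 1 mm).
Layer 1020–840 hPa: Δp = 180 hPa = 18000 Pa, q̄ = 0.0175 kg/kg → 0.0175 × 18000 / 9.8 = 32.14 mm
Layer 840–730 hPa: Δp = 110 hPa = 11000 Pa, q̄ = 0.0102 kg/kg → 0.0102 × 11000 / 9.8 = 11.45 mm
Layer 730–300 hPa: Δp = 430 hPa = 43000 Pa, q̄ = 0.00273 kg/kg → 0.00273 × 43000 / 9.8 = 11.98 mm
PW = 32.14 + 11.45 + 11.98 = 55.57 ≈ 55.6 mm.

PW ≈ 55.6 mm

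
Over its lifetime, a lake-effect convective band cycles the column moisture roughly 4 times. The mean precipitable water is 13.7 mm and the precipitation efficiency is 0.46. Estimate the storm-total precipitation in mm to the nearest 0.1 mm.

precipitation ≈ 25.2 mm

Each cycle deposits ε × PW = 0.46 × 13.7 = 6.302 mm.
Over 4 cycles: 4 × 6.302 = 25.2 mm.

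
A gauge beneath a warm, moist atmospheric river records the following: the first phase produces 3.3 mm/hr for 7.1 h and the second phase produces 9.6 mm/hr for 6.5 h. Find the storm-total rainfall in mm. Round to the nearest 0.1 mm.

Total = Σ Rᵢ Δtᵢ = 3.3 × 7.1 + 9.6 × 6.5
      = 23.43 + 62.4 = 85.8 mm.

total ≈ 85.8 mm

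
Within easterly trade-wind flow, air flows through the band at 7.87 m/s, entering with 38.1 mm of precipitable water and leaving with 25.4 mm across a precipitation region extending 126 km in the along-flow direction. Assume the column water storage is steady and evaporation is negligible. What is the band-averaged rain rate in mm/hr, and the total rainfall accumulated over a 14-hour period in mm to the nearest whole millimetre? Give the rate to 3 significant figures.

R ≈ 2.86 mm/hr; total ≈ 40 mm

Column moisture flux per unit crosswind length is F = V × PW.
Inflow: F_in = 7.87 × 38.1 = 299.847 mm·m/s
Outflow: F_out = 7.87 × 25.4 = 199.898 mm·m/s
Steady-state rate R = (F_in − F_out)/L = (299.847 − 199.898) / 126000 m = 7.932e-04 mm/s.
R = 7.932e-04 × 3600 = 2.86 mm/hr.
Over 14 h: total = 2.86 × 14 = 40.04 ≈ 40 mm.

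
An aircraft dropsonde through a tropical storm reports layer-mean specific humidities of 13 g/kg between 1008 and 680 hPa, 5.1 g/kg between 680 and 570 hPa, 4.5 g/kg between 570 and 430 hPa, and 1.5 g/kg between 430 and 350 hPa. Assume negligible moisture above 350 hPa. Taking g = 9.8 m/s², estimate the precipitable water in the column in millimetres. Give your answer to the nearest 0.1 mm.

Precipitable water is the column-integrated vapour mass per unit area: PW = (1/g) Σ q̄ Δp, with q in kg/kg and Δp in Pa (1 kg/m² of water = 1 mm).
Layer 1008–680 hPa: Δp = 328 hPa = 32800 Pa, q̄ = 0.013 kg/kg → 0.013 × 32800 / 9.8 = 43.51 mm
Layer 680–570 hPa: Δp = 110 hPa = 11000 Pa, q̄ = 0.0051 kg/kg → 0.0051 × 11000 / 9.8 = 5.72 mm
Layer 570–430 hPa: Δp = 140 hPa = 14000 Pa, q̄ = 0.0045 kg/kg → 0.0045 × 14000 / 9.8 = 6.43 mm
Layer 430–350 hPa: Δp = 80 hPa = 8000 Pa, q̄ = 0.0015 kg/kg → 0.0015 × 8000 / 9.8 = 1.22 mm
PW = 43.51 + 5.72 + 6.43 + 1.22 = 56.88 ≈ 56.9 mm.

PW ≈ 56.9 mm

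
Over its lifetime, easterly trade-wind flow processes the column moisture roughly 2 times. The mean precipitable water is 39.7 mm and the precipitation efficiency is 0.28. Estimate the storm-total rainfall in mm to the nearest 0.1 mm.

rainfall ≈ 22.2 mm

Each cycle deposits ε × PW = 0.28 × 39.7 = 11.116 mm.
Over 2 cycles: 2 × 11.116 = 22.2 mm.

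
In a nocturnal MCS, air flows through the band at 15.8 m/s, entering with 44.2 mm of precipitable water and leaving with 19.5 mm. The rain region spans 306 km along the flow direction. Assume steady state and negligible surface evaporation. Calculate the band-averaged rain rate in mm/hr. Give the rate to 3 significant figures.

Column moisture flux per unit crosswind length is F = V × PW.
Inflow: F_in = 15.8 × 44.2 = 698.36 mm·m/s
Outflow: F_out = 15.8 × 19.5 = 308.1 mm·m/s
Steady-state rate R = (F_in − F_out)/L = (698.36 − 308.1) / 306000 m = 1.275e-03 mm/s.
R = 1.275e-03 × 3600 = 4.59 mm/hr.

R ≈ 4.59 mm/hr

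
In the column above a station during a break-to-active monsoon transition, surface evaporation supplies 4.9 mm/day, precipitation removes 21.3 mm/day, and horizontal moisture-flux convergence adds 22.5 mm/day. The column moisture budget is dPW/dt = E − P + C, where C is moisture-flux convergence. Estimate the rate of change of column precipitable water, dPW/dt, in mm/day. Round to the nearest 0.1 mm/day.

dPW/dt ≈ 6.1 mm/day

dPW/dt = E − P + C = 4.9 − 21.3 + (22.5) = 6.1 mm/day.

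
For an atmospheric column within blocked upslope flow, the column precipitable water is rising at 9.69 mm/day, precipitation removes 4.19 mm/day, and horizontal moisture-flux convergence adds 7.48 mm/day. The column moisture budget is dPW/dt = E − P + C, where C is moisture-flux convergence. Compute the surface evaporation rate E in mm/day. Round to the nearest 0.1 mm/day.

dPW/dt = +9.69 mm/day.
E = dPW/dt + P − C = (+9.69) + 4.19 − (7.48) = 6.4 mm/day.

E ≈ 6.4 mm/day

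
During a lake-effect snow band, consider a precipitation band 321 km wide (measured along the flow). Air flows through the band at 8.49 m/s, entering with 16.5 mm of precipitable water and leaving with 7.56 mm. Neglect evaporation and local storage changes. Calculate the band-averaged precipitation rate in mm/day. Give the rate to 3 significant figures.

R ≈ 20.4 mm/day

Column moisture flux per unit crosswind length is F = V × PW.
Inflow: F_in = 8.49 × 16.5 = 140.085 mm·m/s
Outflow: F_out = 8.49 × 7.56 = 64.1844 mm·m/s
Steady-state rate R = (F_in − F_out)/L = (140.085 − 64.1844) / 321000 m = 2.365e-04 mm/s.
R = 2.365e-04 × 3600 × 24 = 20.4 mm/day.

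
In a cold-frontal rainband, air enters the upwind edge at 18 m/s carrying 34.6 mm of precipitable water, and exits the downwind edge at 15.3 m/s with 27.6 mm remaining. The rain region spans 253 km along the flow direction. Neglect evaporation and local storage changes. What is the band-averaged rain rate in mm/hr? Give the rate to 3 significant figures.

R ≈ 2.85 mm/hr

Column moisture flux per unit crosswind length is F = V × PW.
Inflow: F_in = 18 × 34.6 = 622.8 mm·m/s
Outflow: F_out = 15.3 × 27.6 = 422.28 mm·m/s
Steady-state rate R = (F_in − F_out)/L = (622.8 − 422.28) / 253000 m = 7.926e-04 mm/s.
R = 7.926e-04 × 3600 = 2.85 mm/hr.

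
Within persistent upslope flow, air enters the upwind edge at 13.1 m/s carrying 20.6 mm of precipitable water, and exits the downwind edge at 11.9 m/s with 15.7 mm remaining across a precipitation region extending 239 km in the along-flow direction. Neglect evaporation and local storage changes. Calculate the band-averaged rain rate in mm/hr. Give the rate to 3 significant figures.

Column moisture flux per unit crosswind length is F = V × PW.
Inflow: F_in = 13.1 × 20.6 = 269.86 mm·m/s
Outflow: F_out = 11.9 × 15.7 = 186.83 mm·m/s
Steady-state rate R = (F_in − F_out)/L = (269.86 − 186.83) / 239000 m = 3.474e-04 mm/s.
R = 3.474e-04 × 3600 = 1.25 mm/hr.

R ≈ 1.25 mm/hr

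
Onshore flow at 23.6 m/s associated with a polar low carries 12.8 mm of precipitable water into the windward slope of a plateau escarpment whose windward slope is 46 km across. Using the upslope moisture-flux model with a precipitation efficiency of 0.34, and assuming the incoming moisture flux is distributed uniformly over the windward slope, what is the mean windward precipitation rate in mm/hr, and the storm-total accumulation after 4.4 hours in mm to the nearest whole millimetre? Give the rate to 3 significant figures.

Incoming column moisture flux per unit ridge length: F = V × PW = 23.6 × 12.8 = 302.08 mm·m/s.
Spread over the 46 km slope with efficiency ε = 0.34: R = ε·F/W = 0.34 × 302.08 / 46000 m = 2.233e-03 mm/s.
R = 2.233e-03 × 3600 = 8.04 mm/hr.
Over 4.4 h: total = 8.04 × 4.4 = 35.376 ≈ 35 mm.

R ≈ 8.04 mm/hr; total ≈ 35 mm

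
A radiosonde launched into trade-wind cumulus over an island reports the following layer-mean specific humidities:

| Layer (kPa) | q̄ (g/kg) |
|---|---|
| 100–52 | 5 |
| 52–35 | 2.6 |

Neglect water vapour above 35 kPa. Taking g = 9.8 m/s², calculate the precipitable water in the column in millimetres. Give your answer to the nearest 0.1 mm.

Precipitable water is the column-integrated vapour mass per unit area: PW = (1/g) Σ q̄ Δp, with q in kg/kg and Δp in Pa (1 kg/m² of water = 1 mm).
Layer 100–52 kPa: Δp = 480 hPa = 48000 Pa, q̄ = 0.005 kg/kg → 0.005 × 48000 / 9.8 = 24.49 mm
Layer 52–35 kPa: Δp = 170 hPa = 17000 Pa, q̄ = 0.0026 kg/kg → 0.0026 × 17000 / 9.8 = 4.51 mm
PW = 24.49 + 4.51 = 29.00 ≈ 29.0 mm.

PW ≈ 29.0 mm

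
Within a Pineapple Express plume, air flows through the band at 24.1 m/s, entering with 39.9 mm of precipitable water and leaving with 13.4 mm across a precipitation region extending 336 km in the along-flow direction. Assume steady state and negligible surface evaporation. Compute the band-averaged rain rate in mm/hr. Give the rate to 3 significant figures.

Column moisture flux per unit crosswind length is F = V × PW.
Inflow: F_in = 24.1 × 39.9 = 961.59 mm·m/s
Outflow: F_out = 24.1 × 13.4 = 322.94 mm·m/s
Steady-state rate R = (F_in − F_out)/L = (961.59 − 322.94) / 336000 m = 1.901e-03 mm/s.
R = 1.901e-03 × 3600 = 6.84 mm/hr.

R ≈ 6.84 mm/hr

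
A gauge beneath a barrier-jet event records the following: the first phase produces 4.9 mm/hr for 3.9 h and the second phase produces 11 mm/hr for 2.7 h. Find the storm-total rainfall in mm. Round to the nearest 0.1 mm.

total ≈ 48.8 mm

Total = Σ Rᵢ Δtᵢ = 4.9 × 3.9 + 11 × 2.7
      = 19.11 + 29.7 = 48.8 mm.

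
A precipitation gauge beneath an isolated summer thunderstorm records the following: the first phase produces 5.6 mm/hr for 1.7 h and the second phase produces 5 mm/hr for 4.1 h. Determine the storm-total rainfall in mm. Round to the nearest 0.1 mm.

total ≈ 30.0 mm

Total = Σ Rᵢ Δtᵢ = 5.6 × 1.7 + 5 × 4.1
      = 9.52 + 20.5 = 30.0 mm.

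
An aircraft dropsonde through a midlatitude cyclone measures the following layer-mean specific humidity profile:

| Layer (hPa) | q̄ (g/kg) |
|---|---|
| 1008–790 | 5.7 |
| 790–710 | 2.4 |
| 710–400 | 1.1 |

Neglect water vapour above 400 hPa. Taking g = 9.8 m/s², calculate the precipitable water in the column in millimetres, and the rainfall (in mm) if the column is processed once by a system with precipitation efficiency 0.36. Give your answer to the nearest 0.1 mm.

Precipitable water is the column-integrated vapour mass per unit area: PW = (1/g) Σ q̄ Δp, with q in kg/kg and Δp in Pa (1 kg/m² of water = 1 mm).
Layer 1008–790 hPa: Δp = 218 hPa = 21800 Pa, q̄ = 0.0057 kg/kg → 0.0057 × 21800 / 9.8 = 12.68 mm
Layer 790–710 hPa: Δp = 80 hPa = 8000 Pa, q̄ = 0.0024 kg/kg → 0.0024 × 8000 / 9.8 = 1.96 mm
Layer 710–400 hPa: Δp = 310 hPa = 31000 Pa, q̄ = 0.0011 kg/kg → 0.0011 × 31000 / 9.8 = 3.48 mm
PW = 12.68 + 1.96 + 3.48 = 18.12 ≈ 18.1 mm.
Rainfall = ε × PW = 0.36 × 18.1 = 6.5 mm.

PW ≈ 18.1 mm; rainfall ≈ 6.5 mm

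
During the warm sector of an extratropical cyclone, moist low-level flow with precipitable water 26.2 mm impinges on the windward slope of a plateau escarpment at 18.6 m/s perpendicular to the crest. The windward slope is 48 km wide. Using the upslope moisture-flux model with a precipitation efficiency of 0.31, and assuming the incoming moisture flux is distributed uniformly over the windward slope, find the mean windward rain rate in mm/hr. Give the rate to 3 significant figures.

R ≈ 11.3 mm/hr

Incoming column moisture flux per unit ridge length: F = V × PW = 18.6 × 26.2 = 487.32 mm·m/s.
Spread over the 48 km slope with efficiency ε = 0.31: R = ε·F/W = 0.31 × 487.32 / 48000 m = 3.147e-03 mm/s.
R = 3.147e-03 × 3600 = 11.3 mm/hr.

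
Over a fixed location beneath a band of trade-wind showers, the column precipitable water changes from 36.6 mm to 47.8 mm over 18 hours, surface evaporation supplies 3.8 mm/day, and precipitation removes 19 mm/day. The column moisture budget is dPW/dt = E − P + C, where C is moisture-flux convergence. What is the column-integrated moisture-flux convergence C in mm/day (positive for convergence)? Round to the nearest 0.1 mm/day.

dPW/dt = (47.8 − 36.6) mm / (18/24 day) = +14.933 mm/day.
C = dPW/dt − E + P = (+14.933) − 3.8 + 19 = 30.1 mm/day.

C ≈ 30.1 mm/day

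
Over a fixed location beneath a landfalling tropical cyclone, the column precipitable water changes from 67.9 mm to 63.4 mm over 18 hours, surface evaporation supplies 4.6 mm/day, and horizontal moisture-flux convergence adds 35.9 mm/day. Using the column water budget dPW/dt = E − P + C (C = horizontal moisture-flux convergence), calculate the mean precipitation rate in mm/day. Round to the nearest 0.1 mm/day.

dPW/dt = (63.4 − 67.9) mm / (18/24 day) = -6.000 mm/day.
P = E + C − dPW/dt = 4.6 + (35.9) − (-6.000) = 46.5 mm/day.

P ≈ 46.5 mm/day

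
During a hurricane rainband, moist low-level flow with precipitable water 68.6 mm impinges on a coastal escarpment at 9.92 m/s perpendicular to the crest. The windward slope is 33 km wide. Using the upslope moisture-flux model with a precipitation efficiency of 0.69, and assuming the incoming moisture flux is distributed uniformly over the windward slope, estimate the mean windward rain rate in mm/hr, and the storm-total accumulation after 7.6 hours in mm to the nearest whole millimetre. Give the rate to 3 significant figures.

Incoming column moisture flux per unit ridge length: F = V × PW = 9.92 × 68.6 = 680.512 mm·m/s.
Spread over the 33 km slope with efficiency ε = 0.69: R = ε·F/W = 0.69 × 680.512 / 33000 m = 1.423e-02 mm/s.
R = 1.423e-02 × 3600 = 51.2 mm/hr.
Over 7.6 h: total = 51.2 × 7.6 = 389.12 ≈ 389 mm.

R ≈ 51.2 mm/hr; total ≈ 389 mm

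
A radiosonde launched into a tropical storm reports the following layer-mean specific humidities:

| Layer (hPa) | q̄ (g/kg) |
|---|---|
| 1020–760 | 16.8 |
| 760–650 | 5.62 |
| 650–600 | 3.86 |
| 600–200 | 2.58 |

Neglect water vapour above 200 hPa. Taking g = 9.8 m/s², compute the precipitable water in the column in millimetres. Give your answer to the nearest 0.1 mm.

Precipitable water is the column-integrated vapour mass per unit area: PW = (1/g) Σ q̄ Δp, with q in kg/kg and Δp in Pa (1 kg/m² of water = 1 mm).
Layer 1020–760 hPa: Δp = 260 hPa = 26000 Pa, q̄ = 0.0168 kg/kg → 0.0168 × 26000 / 9.8 = 44.57 mm
Layer 760–650 hPa: Δp = 110 hPa = 11000 Pa, q̄ = 0.00562 kg/kg → 0.00562 × 11000 / 9.8 = 6.31 mm
Layer 650–600 hPa: Δp = 50 hPa = 5000 Pa, q̄ = 0.00386 kg/kg → 0.00386 × 5000 / 9.8 = 1.97 mm
Layer 600–200 hPa: Δp = 400 hPa = 40000 Pa, q̄ = 0.00258 kg/kg → 0.00258 × 40000 / 9.8 = 10.53 mm
PW = 44.57 + 6.31 + 1.97 + 10.53 = 63.38 ≈ 63.4 mm.

PW ≈ 63.4 mm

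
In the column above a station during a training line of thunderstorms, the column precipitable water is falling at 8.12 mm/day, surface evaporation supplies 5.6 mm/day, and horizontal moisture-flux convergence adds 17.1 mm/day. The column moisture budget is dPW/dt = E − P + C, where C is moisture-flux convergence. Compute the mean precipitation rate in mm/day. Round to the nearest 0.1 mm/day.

P ≈ 30.8 mm/day

dPW/dt = -8.12 mm/day.
P = E + C − dPW/dt = 5.6 + (17.1) − (-8.12) = 30.8 mm/day.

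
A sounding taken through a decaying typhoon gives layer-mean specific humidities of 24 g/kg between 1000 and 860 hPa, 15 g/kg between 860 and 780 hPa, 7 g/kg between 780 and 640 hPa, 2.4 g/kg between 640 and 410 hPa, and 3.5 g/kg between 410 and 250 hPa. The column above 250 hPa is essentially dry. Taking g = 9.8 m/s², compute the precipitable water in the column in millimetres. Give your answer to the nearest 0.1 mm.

Precipitable water is the column-integrated vapour mass per unit area: PW = (1/g) Σ q̄ Δp, with q in kg/kg and Δp in Pa (1 kg/m² of water = 1 mm).
Layer 1000–860 hPa: Δp = 140 hPa = 14000 Pa, q̄ = 0.024 kg/kg → 0.024 × 14000 / 9.8 = 34.29 mm
Layer 860–780 hPa: Δp = 80 hPa = 8000 Pa, q̄ = 0.015 kg/kg → 0.015 × 8000 / 9.8 = 12.24 mm
Layer 780–640 hPa: Δp = 140 hPa = 14000 Pa, q̄ = 0.007 kg/kg → 0.007 × 14000 / 9.8 = 10.00 mm
Layer 640–410 hPa: Δp = 230 hPa = 23000 Pa, q̄ = 0.0024 kg/kg → 0.0024 × 23000 / 9.8 = 5.63 mm
Layer 410–250 hPa: Δp = 160 hPa = 16000 Pa, q̄ = 0.0035 kg/kg → 0.0035 × 16000 / 9.8 = 5.71 mm
PW = 34.29 + 12.24 + 10.00 + 5.63 + 5.71 = 67.87 ≈ 67.9 mm.

PW ≈ 67.9 mm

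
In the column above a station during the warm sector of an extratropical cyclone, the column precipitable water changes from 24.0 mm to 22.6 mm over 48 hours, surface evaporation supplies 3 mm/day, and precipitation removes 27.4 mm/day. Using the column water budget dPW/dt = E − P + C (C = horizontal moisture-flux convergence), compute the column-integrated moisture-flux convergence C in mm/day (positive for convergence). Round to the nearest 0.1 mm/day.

C ≈ 23.7 mm/day

dPW/dt = (22.6 − 24.0) mm / (48/24 day) = -0.700 mm/day.
C = dPW/dt − E + P = (-0.700) − 3 + 27.4 = 23.7 mm/day.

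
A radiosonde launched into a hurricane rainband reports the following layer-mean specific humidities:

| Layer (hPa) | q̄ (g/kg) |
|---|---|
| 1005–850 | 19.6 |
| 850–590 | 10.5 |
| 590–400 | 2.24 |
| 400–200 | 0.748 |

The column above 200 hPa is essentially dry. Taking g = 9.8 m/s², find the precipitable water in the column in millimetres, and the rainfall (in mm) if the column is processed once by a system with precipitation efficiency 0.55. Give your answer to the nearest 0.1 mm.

PW ≈ 64.7 mm; rainfall ≈ 35.6 mm

Precipitable water is the column-integrated vapour mass per unit area: PW = (1/g) Σ q̄ Δp, with q in kg/kg and Δp in Pa (1 kg/m² of water = 1 mm).
Layer 1005–850 hPa: Δp = 155 hPa = 15500 Pa, q̄ = 0.0196 kg/kg → 0.0196 × 15500 / 9.8 = 31.00 mm
Layer 850–590 hPa: Δp = 260 hPa = 26000 Pa, q̄ = 0.0105 kg/kg → 0.0105 × 26000 / 9.8 = 27.86 mm
Layer 590–400 hPa: Δp = 190 hPa = 19000 Pa, q̄ = 0.00224 kg/kg → 0.00224 × 19000 / 9.8 = 4.34 mm
Layer 400–200 hPa: Δp = 200 hPa = 20000 Pa, q̄ = 0.000748 kg/kg → 0.000748 × 20000 / 9.8 = 1.53 mm
PW = 31.00 + 27.86 + 4.34 + 1.53 = 64.73 ≈ 64.7 mm.
Rainfall = ε × PW = 0.55 × 64.7 = 35.6 mm.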